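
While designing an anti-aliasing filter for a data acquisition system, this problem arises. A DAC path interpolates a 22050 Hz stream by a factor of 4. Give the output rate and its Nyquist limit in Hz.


Step 1 — output sample rate after interpolation by L:
fs_out = L * fs_in = 4 * 22050 = 88200 Hz

Step 2 — Nyquist frequency of the output stream:
f_Nyq = fs_out / 2 = 88200 / 2 = 44100.0 Hz

fs_out = 88200 Hz; f_Nyquist = 44100.0 Hz


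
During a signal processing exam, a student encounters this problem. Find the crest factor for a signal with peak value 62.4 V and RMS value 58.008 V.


Crest factor is the ratio of peak to RMS:
CF = V_peak / V_rms
   = 62.4 / 58.008
   = 1.0757

1.0757


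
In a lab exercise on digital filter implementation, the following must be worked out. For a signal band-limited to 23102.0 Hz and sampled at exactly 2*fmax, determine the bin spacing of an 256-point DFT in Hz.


Step 1 — Nyquist sampling rate:
fs = 2 * fmax = 2 * 23102.0 = 46204.0 Hz

Step 2 — DFT bin spacing:
df = fs / N = 46204.0 / 256 = 180.4844 Hz

180.4844 Hz


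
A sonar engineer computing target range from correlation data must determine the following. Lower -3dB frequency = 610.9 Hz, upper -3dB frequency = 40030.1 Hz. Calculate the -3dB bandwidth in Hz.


Bandwidth is the difference of -3dB frequencies:
BW = f_high - f_low
   = 40030.1 - 610.9
   = 39419.2 Hz

39419.2 Hz


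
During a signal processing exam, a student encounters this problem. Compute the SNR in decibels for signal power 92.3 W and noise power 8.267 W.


SNR in decibels:
SNR = 10 * log10(Ps / Pn)
    = 10 * log10(92.3 / 8.267)
    = 10 * log10(11.1649)
    = 10 * 1.0479
    = 10.48 dB

10.48 dB


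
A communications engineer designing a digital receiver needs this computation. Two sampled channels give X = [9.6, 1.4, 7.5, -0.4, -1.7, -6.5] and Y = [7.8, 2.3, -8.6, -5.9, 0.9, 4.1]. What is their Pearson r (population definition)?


Pearson correlation coefficient (population):
r = cov(X,Y) / (std(X) * std(Y))
Mean X = 1.65, Mean Y = 0.1
Cov(X,Y) = -2.201667
Std(X) = 5.467099, Std(Y) = 5.663627
r = -0.0711

-0.0711


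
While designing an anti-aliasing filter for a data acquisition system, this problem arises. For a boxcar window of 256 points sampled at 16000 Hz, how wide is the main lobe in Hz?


Main lobe width for a rectangular window:
Width = 2 * fs / N
      = 2 * 16000 / 256
      = 32000 / 256
      = 125.0 Hz

125.0 Hz


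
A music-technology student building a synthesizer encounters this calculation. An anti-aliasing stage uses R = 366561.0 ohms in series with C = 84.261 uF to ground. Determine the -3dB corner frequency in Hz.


Cutoff frequency of a first-order RC filter:
fc = 1 / (2 * pi * R * C)
C = 84.261 uF = 8.4261e-05 F
fc = 1 / (2 * pi * 366561.0 * 8.4261e-05)
   = 1 / 194.06746545827
   = 0.005153 Hz

0.005153 Hz


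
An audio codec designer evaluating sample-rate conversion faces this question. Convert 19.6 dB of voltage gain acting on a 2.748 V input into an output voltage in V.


Output voltage from dB gain:
V_out = V_in * 10^(gain_dB / 20)
      = 2.748 * 10^(19.6 / 20)
      = 2.748 * 9.549926
      = 26.2432 V

26.2432 V


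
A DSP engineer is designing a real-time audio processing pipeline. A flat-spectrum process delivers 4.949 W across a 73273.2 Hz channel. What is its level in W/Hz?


Power spectral density:
PSD = P / BW
    = 4.949 / 73273.2
    = 6.754e-05 W/Hz

6.754e-05 W/Hz


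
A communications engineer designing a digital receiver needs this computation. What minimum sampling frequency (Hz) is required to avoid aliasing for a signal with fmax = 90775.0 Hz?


The Nyquist rate is twice the maximum frequency component.
fs_min = 2 * fmax
      = 2 * 90775.0
      = 181550.0 Hz

181550.0


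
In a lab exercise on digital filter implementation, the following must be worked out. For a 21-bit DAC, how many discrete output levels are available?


Number of quantization levels = 2^N
= 2^21
= 2097152

2097152


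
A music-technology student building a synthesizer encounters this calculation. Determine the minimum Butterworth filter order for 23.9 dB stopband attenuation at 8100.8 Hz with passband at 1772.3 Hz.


Butterworth filter order formula:
n = log10(10^(A/10) - 1) / (2 * log10(f_stop/f_pass))
10^(23.9/10) - 1 = 244.4709
f_stop/f_pass = 8100.8 / 1772.3 = 4.5708
n = 1.8093 -> ceil = 2

2


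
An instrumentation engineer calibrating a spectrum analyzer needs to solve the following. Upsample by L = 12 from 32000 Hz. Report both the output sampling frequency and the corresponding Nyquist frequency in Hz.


Step 1 — output sample rate after interpolation by L:
fs_out = L * fs_in = 12 * 32000 = 384000 Hz

Step 2 — Nyquist frequency of the output stream:
f_Nyq = fs_out / 2 = 384000 / 2 = 192000.0 Hz

fs_out = 384000 Hz; f_Nyquist = 192000.0 Hz


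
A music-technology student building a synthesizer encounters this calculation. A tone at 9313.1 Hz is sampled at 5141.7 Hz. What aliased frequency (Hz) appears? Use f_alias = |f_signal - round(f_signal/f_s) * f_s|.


Compute the nearest integer multiple of fs to the signal:
n = round(9313.1 / 5141.7) = 2
f_alias = |9313.1 - 2 * 5141.7|
        = |9313.1 - 10283.4|
        = 970.3 Hz

970.3


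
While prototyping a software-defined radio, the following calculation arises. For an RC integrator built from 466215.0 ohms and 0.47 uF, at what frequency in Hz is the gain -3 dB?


Cutoff frequency of a first-order RC filter:
fc = 1 / (2 * pi * R * C)
C = 0.47 uF = 4.7e-07 F
fc = 1 / (2 * pi * 466215.0 * 4.7e-07)
   = 1 / 1.3767781618538
   = 0.726333 Hz

0.726333 Hz


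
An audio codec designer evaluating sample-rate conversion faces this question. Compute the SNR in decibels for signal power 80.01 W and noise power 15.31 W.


SNR in decibels:
SNR = 10 * log10(Ps / Pn)
    = 10 * log10(80.01 / 15.31)
    = 10 * log10(5.226)
    = 10 * 0.7182
    = 7.18 dB

7.18 dB


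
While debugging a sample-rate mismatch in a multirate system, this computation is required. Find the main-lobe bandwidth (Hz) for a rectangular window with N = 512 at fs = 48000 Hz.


Main lobe width for a rectangular window:
Width = 2 * fs / N
      = 2 * 48000 / 512
      = 96000 / 512
      = 187.5 Hz

187.5 Hz


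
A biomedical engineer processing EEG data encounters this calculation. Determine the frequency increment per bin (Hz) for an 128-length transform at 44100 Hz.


DFT frequency resolution:
df = fs / N
   = 44100 / 128
   = 344.5312 Hz

344.5312 Hz


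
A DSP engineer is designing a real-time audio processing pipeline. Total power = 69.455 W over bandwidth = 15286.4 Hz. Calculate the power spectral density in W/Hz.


Power spectral density:
PSD = P / BW
    = 69.455 / 15286.4
    = 0.00454358 W/Hz

0.00454358 W/Hz


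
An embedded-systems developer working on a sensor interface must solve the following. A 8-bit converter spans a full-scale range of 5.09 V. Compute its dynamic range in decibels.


Dynamic range from full-scale to LSB:
V_min = V_max / 2^bits = 5.09 / 2^8
DR = 20 * log10(V_max / V_min)
   = 20 * log10(2^8)
   = 20 * 8 * log10(2)
   = 48.16 dB

48.16 dB


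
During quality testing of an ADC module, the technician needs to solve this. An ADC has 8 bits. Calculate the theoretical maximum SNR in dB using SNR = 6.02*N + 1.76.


Theoretical SNR for a full-scale sinusoid:
SNR = 6.02 * N + 1.76
    = 6.02 * 8 + 1.76
    = 48.16 + 1.76
    = 49.92 dB

49.92 dB


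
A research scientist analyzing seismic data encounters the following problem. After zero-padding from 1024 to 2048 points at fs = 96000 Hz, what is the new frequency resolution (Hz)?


Frequency resolution after zero-padding:
N_padded = 1024 * 2 = 2048
df = fs / N_padded
   = 96000 / 2048
   = 46.875 Hz

46.875 Hz


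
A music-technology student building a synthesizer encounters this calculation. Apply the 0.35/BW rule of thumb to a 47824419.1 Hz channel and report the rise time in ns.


Rise time from bandwidth relationship:
tr = 0.35 / BW
   = 0.35 / 47824419.1
   = 7.318437037e-09 s
   = 7.3184 ns

7.3184 ns


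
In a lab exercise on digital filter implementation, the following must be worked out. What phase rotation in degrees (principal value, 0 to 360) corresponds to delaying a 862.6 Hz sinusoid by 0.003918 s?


Phase shift from frequency and time delay:
phi = 360 * f * t_delay
    = 360 * 862.6 * 0.003918
    = 1216.68 degrees
    mod 360 = 136.68 degrees

136.68 degrees


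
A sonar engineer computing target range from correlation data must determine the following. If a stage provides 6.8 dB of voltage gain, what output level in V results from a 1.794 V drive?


Output voltage from dB gain:
V_out = V_in * 10^(gain_dB / 20)
      = 1.794 * 10^(6.8 / 20)
      = 1.794 * 2.187762
      = 3.9248 V

3.9248 V


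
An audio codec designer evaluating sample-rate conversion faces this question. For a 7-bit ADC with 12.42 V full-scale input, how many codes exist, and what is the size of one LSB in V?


Step 1 — number of quantization levels:
L = 2^N = 2^7 = 128

Step 2 — LSB step size:
delta = Vfs / L
      = 12.42 / 128
      = 0.09703125 V

Levels = 128; step size = 0.09703125 V


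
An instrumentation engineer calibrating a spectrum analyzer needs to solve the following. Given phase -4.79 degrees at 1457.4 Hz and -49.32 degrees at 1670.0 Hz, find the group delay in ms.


Group delay from phase difference:
tau = -d(phi)/d(omega)
d(phi) = -44.53 deg = -0.777195 rad
d(omega) = 2*pi*(1670.0 - 1457.4) = 1335.8052 rad/s
tau = -(-0.777195) / 1335.8052
    = 0.5818 ms

0.5818 ms


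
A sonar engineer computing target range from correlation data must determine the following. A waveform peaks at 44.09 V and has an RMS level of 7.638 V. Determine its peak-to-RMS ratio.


Crest factor is the ratio of peak to RMS:
CF = V_peak / V_rms
   = 44.09 / 7.638
   = 5.7725

5.7725


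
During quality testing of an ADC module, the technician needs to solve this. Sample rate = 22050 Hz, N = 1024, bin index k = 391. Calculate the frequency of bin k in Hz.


Frequency of DFT bin k:
f_k = k * fs / N
    = 391 * 22050 / 1024
    = 8621550 / 1024
    = 8419.482 Hz

8419.482 Hz


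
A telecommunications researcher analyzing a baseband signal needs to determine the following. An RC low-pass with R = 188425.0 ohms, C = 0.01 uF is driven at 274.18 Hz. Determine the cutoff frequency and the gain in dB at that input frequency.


Step 1 — cutoff frequency:
fc = 1 / (2*pi*R*C)
C = 0.01 uF = 1e-08 F
fc = 1 / (2*pi*188425.0*1e-08)
   = 84.4659 Hz

Step 2 — magnitude at f = 274.18 Hz:
|H(f)| = 1 / sqrt(1 + (f/fc)^2)
f/fc = 274.18 / 84.4659 = 3.246044
|H| = 1 / sqrt(1 + 10.536802) = 0.2944132
|H|_dB = 20*log10(0.2944132) = -10.62 dB

fc = 84.4659 Hz; |H(274.18 Hz)| = -10.62 dB


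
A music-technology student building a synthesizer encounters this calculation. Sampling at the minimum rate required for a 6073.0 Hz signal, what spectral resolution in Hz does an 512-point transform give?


Step 1 — Nyquist sampling rate:
fs = 2 * fmax = 2 * 6073.0 = 12146.0 Hz

Step 2 — DFT bin spacing:
df = fs / N = 12146.0 / 512 = 23.7227 Hz

23.7227 Hz


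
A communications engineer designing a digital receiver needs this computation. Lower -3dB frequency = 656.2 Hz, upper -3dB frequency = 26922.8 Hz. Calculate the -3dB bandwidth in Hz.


Bandwidth is the difference of -3dB frequencies:
BW = f_high - f_low
   = 26922.8 - 656.2
   = 26266.6 Hz

26266.6 Hz


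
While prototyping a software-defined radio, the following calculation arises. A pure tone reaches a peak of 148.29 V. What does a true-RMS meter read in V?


RMS voltage for a sinusoidal waveform:
V_rms = V_peak / sqrt(2)
      = 148.29 / 1.414214
      = 104.857 V

104.857 V


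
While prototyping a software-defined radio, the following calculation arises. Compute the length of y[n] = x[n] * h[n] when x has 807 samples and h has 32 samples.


Linear convolution output length:
L = N + M - 1
  = 807 + 32 - 1
  = 838 samples

838


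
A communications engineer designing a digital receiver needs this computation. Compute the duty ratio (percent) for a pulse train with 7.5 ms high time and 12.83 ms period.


Duty cycle as a percentage:
DC = (t_on / T) * 100
   = (7.5 / 12.83) * 100
   = 0.584567 * 100
   = 58.46 %

58.46 %


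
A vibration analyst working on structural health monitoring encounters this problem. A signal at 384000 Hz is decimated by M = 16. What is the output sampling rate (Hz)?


Decimation reduces the sample rate:
fs_out = fs_in / M
       = 384000 / 16
       = 24000.0 Hz

24000.0 Hz


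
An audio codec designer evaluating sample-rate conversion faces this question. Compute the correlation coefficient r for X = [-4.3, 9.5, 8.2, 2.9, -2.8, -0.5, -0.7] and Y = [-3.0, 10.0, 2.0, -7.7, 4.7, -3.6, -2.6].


Pearson correlation coefficient (population):
r = cov(X,Y) / (std(X) * std(Y))
Mean X = 1.7571, Mean Y = -0.0286
Cov(X,Y) = 13.25449
Std(X) = 4.947686, Std(Y) = 5.530361
r = 0.4844

0.4844


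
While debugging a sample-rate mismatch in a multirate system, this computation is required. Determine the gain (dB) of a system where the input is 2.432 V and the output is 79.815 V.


Voltage gain in dB:
G = 20 * log10(Vout / Vin)
  = 20 * log10(79.815 / 2.432)
  = 20 * log10(32.818668)
  = 20 * 1.516121
  = 30.32 dB

30.32 dB


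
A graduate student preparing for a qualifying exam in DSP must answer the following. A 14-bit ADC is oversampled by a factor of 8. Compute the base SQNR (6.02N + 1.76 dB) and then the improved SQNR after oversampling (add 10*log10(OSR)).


Step 1 — baseline SQNR at Nyquist:
SQNR_base = 6.02*N + 1.76
          = 6.02*14 + 1.76
          = 86.04 dB

Step 2 — oversampling processing gain:
G = 10*log10(OSR) = 10*log10(8) = 9.03 dB

Step 3 — total:
SQNR_total = 86.04 + 9.03 = 95.07 dB

Base SQNR = 86.04 dB; oversampled SQNR = 95.07 dB


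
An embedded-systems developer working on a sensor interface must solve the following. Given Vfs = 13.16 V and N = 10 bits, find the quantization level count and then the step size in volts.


Step 1 — number of quantization levels:
L = 2^N = 2^10 = 1024

Step 2 — LSB step size:
delta = Vfs / L
      = 13.16 / 1024
      = 0.01285156 V

Levels = 1024; step size = 0.01285156 V


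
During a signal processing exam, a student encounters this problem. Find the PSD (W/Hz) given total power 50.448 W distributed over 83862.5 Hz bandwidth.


Power spectral density:
PSD = P / BW
    = 50.448 / 83862.5
    = 0.00060156 W/Hz

0.00060156 W/Hz


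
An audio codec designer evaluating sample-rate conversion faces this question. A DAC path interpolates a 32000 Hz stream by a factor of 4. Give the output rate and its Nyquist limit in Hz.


Step 1 — output sample rate after interpolation by L:
fs_out = L * fs_in = 4 * 32000 = 128000 Hz

Step 2 — Nyquist frequency of the output stream:
f_Nyq = fs_out / 2 = 128000 / 2 = 64000.0 Hz

fs_out = 128000 Hz; f_Nyquist = 64000.0 Hz


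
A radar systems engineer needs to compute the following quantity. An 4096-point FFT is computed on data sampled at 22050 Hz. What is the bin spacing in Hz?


DFT frequency resolution:
df = fs / N
   = 22050 / 4096
   = 5.3833 Hz

5.3833 Hz


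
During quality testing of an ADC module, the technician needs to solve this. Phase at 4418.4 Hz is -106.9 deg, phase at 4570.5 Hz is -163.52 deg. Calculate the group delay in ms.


Group delay from phase difference:
tau = -d(phi)/d(omega)
d(phi) = -56.62 deg = -0.988205 rad
d(omega) = 2*pi*(4570.5 - 4418.4) = 955.6725 rad/s
tau = -(-0.988205) / 955.6725
    = 1.034 ms

1.034 ms


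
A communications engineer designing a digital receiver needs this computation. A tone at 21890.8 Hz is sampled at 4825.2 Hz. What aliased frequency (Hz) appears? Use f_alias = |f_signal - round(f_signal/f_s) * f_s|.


Compute the nearest integer multiple of fs to the signal:
n = round(21890.8 / 4825.2) = 5
f_alias = |21890.8 - 5 * 4825.2|
        = |21890.8 - 24126.0|
        = 2235.2 Hz

2235.2


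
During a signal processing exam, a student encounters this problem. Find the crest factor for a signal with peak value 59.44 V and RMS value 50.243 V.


Crest factor is the ratio of peak to RMS:
CF = V_peak / V_rms
   = 59.44 / 50.243
   = 1.1831

1.1831


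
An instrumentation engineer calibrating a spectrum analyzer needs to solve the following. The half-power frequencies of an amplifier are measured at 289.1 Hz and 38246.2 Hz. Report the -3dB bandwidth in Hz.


Bandwidth is the difference of -3dB frequencies:
BW = f_high - f_low
   = 38246.2 - 289.1
   = 37957.1 Hz

37957.1 Hz


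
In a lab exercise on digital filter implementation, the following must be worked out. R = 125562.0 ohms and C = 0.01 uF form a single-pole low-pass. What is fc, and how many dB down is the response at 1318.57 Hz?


Step 1 — cutoff frequency:
fc = 1 / (2*pi*R*C)
C = 0.01 uF = 1e-08 F
fc = 1 / (2*pi*125562.0*1e-08)
   = 126.754 Hz

Step 2 — magnitude at f = 1318.57 Hz:
|H(f)| = 1 / sqrt(1 + (f/fc)^2)
f/fc = 1318.57 / 126.754 = 10.402591
|H| = 1 / sqrt(1 + 108.2139) = 0.0956888
|H|_dB = 20*log10(0.0956888) = -20.38 dB

fc = 126.754 Hz; |H(1318.57 Hz)| = -20.38 dB


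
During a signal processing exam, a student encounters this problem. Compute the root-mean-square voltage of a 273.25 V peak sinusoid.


RMS voltage for a sinusoidal waveform:
V_rms = V_peak / sqrt(2)
      = 273.25 / 1.414214
      = 193.217 V

193.217 V


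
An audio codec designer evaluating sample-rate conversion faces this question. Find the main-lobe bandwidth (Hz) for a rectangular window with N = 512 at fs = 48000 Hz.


Main lobe width for a rectangular window:
Width = 2 * fs / N
      = 2 * 48000 / 512
      = 96000 / 512
      = 187.5 Hz

187.5 Hz


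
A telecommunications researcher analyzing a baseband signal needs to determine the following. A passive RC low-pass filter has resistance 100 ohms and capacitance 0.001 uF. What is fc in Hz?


Cutoff frequency of a first-order RC filter:
fc = 1 / (2 * pi * R * C)
C = 0.001 uF = 1e-09 F
fc = 1 / (2 * pi * 100 * 1e-09)
   = 1 / 6.2831853071796e-07
   = 1591549.430919 Hz

1591549.430919 Hz


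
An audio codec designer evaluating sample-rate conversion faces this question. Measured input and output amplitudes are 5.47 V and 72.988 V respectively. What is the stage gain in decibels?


Voltage gain in dB:
G = 20 * log10(Vout / Vin)
  = 20 * log10(72.988 / 5.47)
  = 20 * log10(13.343327)
  = 20 * 1.125264
  = 22.51 dB

22.51 dB


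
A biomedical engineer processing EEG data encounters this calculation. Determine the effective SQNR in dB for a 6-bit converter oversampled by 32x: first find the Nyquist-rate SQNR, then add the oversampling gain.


Step 1 — baseline SQNR at Nyquist:
SQNR_base = 6.02*N + 1.76
          = 6.02*6 + 1.76
          = 37.88 dB

Step 2 — oversampling processing gain:
G = 10*log10(OSR) = 10*log10(32) = 15.05 dB

Step 3 — total:
SQNR_total = 37.88 + 15.05 = 52.93 dB

Base SQNR = 37.88 dB; oversampled SQNR = 52.93 dB


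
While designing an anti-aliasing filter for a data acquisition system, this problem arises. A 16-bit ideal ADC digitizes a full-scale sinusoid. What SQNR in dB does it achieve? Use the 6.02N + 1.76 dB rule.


Theoretical SNR for a full-scale sinusoid:
SNR = 6.02 * N + 1.76
    = 6.02 * 16 + 1.76
    = 96.32 + 1.76
    = 98.08 dB

98.08 dB


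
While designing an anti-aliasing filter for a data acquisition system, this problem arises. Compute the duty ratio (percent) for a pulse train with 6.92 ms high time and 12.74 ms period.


Duty cycle as a percentage:
DC = (t_on / T) * 100
   = (6.92 / 12.74) * 100
   = 0.543171 * 100
   = 54.32 %

54.32 %


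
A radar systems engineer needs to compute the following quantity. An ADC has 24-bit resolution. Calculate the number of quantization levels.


Number of quantization levels = 2^N
= 2^24
= 16777216

16777216


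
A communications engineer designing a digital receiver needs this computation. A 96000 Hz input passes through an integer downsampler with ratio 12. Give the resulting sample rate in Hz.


Decimation reduces the sample rate:
fs_out = fs_in / M
       = 96000 / 12
       = 8000.0 Hz

8000.0 Hz


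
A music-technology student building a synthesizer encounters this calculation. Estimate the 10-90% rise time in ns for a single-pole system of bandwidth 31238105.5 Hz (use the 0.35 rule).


Rise time from bandwidth relationship:
tr = 0.35 / BW
   = 0.35 / 31238105.5
   = 1.120426461e-08 s
   = 11.2043 ns

11.2043 ns


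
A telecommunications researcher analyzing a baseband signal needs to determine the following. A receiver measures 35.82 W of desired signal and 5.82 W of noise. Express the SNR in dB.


SNR in decibels:
SNR = 10 * log10(Ps / Pn)
    = 10 * log10(35.82 / 5.82)
    = 10 * log10(6.1546)
    = 10 * 0.7892
    = 7.89 dB

7.89 dB


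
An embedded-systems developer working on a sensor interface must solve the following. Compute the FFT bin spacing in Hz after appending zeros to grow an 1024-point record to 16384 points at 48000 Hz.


Frequency resolution after zero-padding:
N_padded = 1024 * 16 = 16384
df = fs / N_padded
   = 48000 / 16384
   = 2.9297 Hz

2.9297 Hz


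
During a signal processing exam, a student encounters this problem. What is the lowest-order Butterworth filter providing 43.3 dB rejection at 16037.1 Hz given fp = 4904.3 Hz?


Butterworth filter order formula:
n = log10(10^(A/10) - 1) / (2 * log10(f_stop/f_pass))
10^(43.3/10) - 1 = 21378.6209
f_stop/f_pass = 16037.1 / 4904.3 = 3.27
n = 4.2076 -> ceil = 5

5


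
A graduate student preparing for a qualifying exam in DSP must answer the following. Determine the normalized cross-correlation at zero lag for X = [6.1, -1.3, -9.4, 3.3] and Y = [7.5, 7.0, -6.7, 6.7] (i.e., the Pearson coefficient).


Pearson correlation coefficient (population):
r = cov(X,Y) / (std(X) * std(Y))
Mean X = -0.325, Mean Y = 3.625
Cov(X,Y) = 31.613125
Std(X) = 5.867868, Std(Y) = 5.967988
r = 0.9027

0.9027


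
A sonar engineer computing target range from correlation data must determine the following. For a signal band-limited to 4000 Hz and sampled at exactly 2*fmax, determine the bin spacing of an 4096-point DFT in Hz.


Step 1 — Nyquist sampling rate:
fs = 2 * fmax = 2 * 4000 = 8000 Hz

Step 2 — DFT bin spacing:
df = fs / N = 8000 / 4096 = 1.9531 Hz

1.9531 Hz


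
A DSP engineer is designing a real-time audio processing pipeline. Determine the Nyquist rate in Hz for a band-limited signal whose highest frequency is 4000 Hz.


The Nyquist rate is twice the maximum frequency component.
fs_min = 2 * fmax
      = 2 * 4000
      = 8000 Hz

8000


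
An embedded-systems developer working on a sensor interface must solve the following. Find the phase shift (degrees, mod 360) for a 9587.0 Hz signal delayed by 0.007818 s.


Phase shift from frequency and time delay:
phi = 360 * f * t_delay
    = 360 * 9587.0 * 0.007818
    = 26982.42 degrees
    mod 360 = 342.42 degrees

342.42 degrees


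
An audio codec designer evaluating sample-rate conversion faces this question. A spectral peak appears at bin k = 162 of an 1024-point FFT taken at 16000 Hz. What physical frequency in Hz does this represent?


Frequency of DFT bin k:
f_k = k * fs / N
    = 162 * 16000 / 1024
    = 2592000 / 1024
    = 2531.25 Hz

2531.25 Hz


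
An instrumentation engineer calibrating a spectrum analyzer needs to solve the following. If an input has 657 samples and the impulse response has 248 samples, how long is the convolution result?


Linear convolution output length:
L = N + M - 1
  = 657 + 248 - 1
  = 904 samples

904


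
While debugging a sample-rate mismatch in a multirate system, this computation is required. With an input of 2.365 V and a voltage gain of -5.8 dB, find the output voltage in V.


Output voltage from dB gain:
V_out = V_in * 10^(gain_dB / 20)
      = 2.365 * 10^(-5.8 / 20)
      = 2.365 * 0.512861
      = 1.2129 V

1.2129 V


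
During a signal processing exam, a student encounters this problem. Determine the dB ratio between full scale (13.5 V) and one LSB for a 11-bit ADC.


Dynamic range from full-scale to LSB:
V_min = V_max / 2^bits = 13.5 / 2^11
DR = 20 * log10(V_max / V_min)
   = 20 * log10(2^11)
   = 20 * 11 * log10(2)
   = 66.23 dB

66.23 dB


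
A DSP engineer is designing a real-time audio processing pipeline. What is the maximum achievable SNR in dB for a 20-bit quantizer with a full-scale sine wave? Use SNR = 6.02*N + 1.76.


Theoretical SNR for a full-scale sinusoid:
SNR = 6.02 * N + 1.76
    = 6.02 * 20 + 1.76
    = 120.4 + 1.76
    = 122.16 dB

122.16 dB


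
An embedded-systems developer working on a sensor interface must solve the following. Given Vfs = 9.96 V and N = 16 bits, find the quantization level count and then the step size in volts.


Step 1 — number of quantization levels:
L = 2^N = 2^16 = 65536

Step 2 — LSB step size:
delta = Vfs / L
      = 9.96 / 65536
      = 0.00015198 V

Levels = 65536; step size = 0.00015198 V


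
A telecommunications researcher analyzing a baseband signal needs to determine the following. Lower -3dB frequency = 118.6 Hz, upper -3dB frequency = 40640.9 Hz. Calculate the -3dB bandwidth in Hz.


Bandwidth is the difference of -3dB frequencies:
BW = f_high - f_low
   = 40640.9 - 118.6
   = 40522.3 Hz

40522.3 Hz


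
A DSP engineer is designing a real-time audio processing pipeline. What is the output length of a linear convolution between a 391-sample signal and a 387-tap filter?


Linear convolution output length:
L = N + M - 1
  = 391 + 387 - 1
  = 777 samples

777


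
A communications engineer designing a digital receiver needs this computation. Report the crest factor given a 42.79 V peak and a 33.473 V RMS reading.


Crest factor is the ratio of peak to RMS:
CF = V_peak / V_rms
   = 42.79 / 33.473
   = 1.2783

1.2783


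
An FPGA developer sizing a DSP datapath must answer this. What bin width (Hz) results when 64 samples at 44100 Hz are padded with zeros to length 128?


Frequency resolution after zero-padding:
N_padded = 64 * 2 = 128
df = fs / N_padded
   = 44100 / 128
   = 344.5312 Hz

344.5312 Hz


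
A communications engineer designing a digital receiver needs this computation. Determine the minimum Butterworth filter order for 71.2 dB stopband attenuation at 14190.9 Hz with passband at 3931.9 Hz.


Butterworth filter order formula:
n = log10(10^(A/10) - 1) / (2 * log10(f_stop/f_pass))
10^(71.2/10) - 1 = 13182566.3856
f_stop/f_pass = 14190.9 / 3931.9 = 3.6092
n = 6.3867 -> ceil = 7

7


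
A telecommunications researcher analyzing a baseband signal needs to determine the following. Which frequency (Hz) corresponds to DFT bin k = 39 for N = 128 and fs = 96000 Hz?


Frequency of DFT bin k:
f_k = k * fs / N
    = 39 * 96000 / 128
    = 3744000 / 128
    = 29250.0 Hz

29250.0 Hz


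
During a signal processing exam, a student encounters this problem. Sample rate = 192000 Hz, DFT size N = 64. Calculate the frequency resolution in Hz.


DFT frequency resolution:
df = fs / N
   = 192000 / 64
   = 3000.0 Hz

3000.0 Hz


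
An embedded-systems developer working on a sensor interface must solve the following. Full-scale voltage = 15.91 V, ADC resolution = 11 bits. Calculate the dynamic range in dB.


Dynamic range from full-scale to LSB:
V_min = V_max / 2^bits = 15.91 / 2^11
DR = 20 * log10(V_max / V_min)
   = 20 * log10(2^11)
   = 20 * 11 * log10(2)
   = 66.23 dB

66.23 dB


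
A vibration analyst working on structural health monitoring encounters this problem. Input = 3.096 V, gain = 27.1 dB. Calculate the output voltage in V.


Output voltage from dB gain:
V_out = V_in * 10^(gain_dB / 20)
      = 3.096 * 10^(27.1 / 20)
      = 3.096 * 22.646443
      = 70.1134 V

70.1134 V


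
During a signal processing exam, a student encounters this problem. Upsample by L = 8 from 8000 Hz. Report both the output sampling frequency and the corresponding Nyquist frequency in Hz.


Step 1 — output sample rate after interpolation by L:
fs_out = L * fs_in = 8 * 8000 = 64000 Hz

Step 2 — Nyquist frequency of the output stream:
f_Nyq = fs_out / 2 = 64000 / 2 = 32000.0 Hz

fs_out = 64000 Hz; f_Nyquist = 32000.0 Hz


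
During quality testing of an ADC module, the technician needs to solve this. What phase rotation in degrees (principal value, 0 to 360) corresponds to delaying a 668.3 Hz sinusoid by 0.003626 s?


Phase shift from frequency and time delay:
phi = 360 * f * t_delay
    = 360 * 668.3 * 0.003626
    = 872.37 degrees
    mod 360 = 152.37 degrees

152.37 degrees


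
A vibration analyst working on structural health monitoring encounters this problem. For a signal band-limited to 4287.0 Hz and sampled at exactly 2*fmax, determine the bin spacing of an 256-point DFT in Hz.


Step 1 — Nyquist sampling rate:
fs = 2 * fmax = 2 * 4287.0 = 8574.0 Hz

Step 2 — DFT bin spacing:
df = fs / N = 8574.0 / 256 = 33.4922 Hz

33.4922 Hz


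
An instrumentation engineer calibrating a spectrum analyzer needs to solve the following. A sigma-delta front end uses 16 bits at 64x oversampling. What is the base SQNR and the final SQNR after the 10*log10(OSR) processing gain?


Step 1 — baseline SQNR at Nyquist:
SQNR_base = 6.02*N + 1.76
          = 6.02*16 + 1.76
          = 98.08 dB

Step 2 — oversampling processing gain:
G = 10*log10(OSR) = 10*log10(64) = 18.06 dB

Step 3 — total:
SQNR_total = 98.08 + 18.06 = 116.14 dB

Base SQNR = 98.08 dB; oversampled SQNR = 116.14 dB


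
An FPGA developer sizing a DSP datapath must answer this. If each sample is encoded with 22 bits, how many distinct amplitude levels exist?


Number of quantization levels = 2^N
= 2^22
= 4194304

4194304


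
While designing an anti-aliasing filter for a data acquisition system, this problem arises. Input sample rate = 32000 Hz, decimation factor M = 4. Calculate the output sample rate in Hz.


Decimation reduces the sample rate:
fs_out = fs_in / M
       = 32000 / 4
       = 8000.0 Hz

8000.0 Hz


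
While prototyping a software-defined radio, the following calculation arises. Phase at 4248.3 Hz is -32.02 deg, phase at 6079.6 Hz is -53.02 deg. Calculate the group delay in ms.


Group delay from phase difference:
tau = -d(phi)/d(omega)
d(phi) = -21.0 deg = -0.366519 rad
d(omega) = 2*pi*(6079.6 - 4248.3) = 11506.3973 rad/s
tau = -(-0.366519) / 11506.3973
    = 0.0319 ms

0.0319 ms


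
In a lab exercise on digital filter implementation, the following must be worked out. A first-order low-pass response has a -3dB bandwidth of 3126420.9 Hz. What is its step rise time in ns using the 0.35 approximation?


Rise time from bandwidth relationship:
tr = 0.35 / BW
   = 0.35 / 3126420.9
   = 1.119490981e-07 s
   = 111.9491 ns

111.9491 ns


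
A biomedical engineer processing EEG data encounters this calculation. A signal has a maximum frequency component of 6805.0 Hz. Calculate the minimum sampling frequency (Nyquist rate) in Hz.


The Nyquist rate is twice the maximum frequency component.
fs_min = 2 * fmax
      = 2 * 6805.0
      = 13610.0 Hz

13610.0


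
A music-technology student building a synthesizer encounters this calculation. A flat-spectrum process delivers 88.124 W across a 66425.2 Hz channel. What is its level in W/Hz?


Power spectral density:
PSD = P / BW
    = 88.124 / 66425.2
    = 0.00132667 W/Hz

0.00132667 W/Hz


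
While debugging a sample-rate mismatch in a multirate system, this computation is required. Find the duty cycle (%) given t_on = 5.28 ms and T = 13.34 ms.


Duty cycle as a percentage:
DC = (t_on / T) * 100
   = (5.28 / 13.34) * 100
   = 0.395802 * 100
   = 39.58 %

39.58 %


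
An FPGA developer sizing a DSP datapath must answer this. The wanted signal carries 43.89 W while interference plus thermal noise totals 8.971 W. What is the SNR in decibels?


SNR in decibels:
SNR = 10 * log10(Ps / Pn)
    = 10 * log10(43.89 / 8.971)
    = 10 * log10(4.8924)
    = 10 * 0.6895
    = 6.9 dB

6.9 dB


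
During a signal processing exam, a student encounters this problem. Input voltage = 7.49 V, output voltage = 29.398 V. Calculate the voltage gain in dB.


Voltage gain in dB:
G = 20 * log10(Vout / Vin)
  = 20 * log10(29.398 / 7.49)
  = 20 * log10(3.924967)
  = 20 * 0.593836
  = 11.88 dB

11.88 dB


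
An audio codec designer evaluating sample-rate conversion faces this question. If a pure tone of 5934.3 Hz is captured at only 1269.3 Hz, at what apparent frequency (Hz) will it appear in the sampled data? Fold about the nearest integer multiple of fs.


Compute the nearest integer multiple of fs to the signal:
n = round(5934.3 / 1269.3) = 5
f_alias = |5934.3 - 5 * 1269.3|
        = |5934.3 - 6346.5|
        = 412.2 Hz

412.2


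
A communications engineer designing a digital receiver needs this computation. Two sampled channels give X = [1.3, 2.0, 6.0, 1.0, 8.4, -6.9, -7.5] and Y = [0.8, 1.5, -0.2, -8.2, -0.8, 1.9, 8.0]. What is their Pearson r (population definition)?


Pearson correlation coefficient (population):
r = cov(X,Y) / (std(X) * std(Y))
Mean X = 0.6143, Mean Y = 0.4286
Cov(X,Y) = -12.433265
Std(X) = 5.535194, Std(Y) = 4.426128
r = -0.5075

-0.5075


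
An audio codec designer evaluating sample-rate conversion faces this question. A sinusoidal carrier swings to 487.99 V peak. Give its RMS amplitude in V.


RMS voltage for a sinusoidal waveform:
V_rms = V_peak / sqrt(2)
      = 487.99 / 1.414214
      = 345.061 V

345.061 V


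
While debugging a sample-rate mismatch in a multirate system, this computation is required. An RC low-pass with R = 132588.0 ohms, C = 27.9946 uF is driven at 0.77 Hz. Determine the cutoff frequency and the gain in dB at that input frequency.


Step 1 — cutoff frequency:
fc = 1 / (2*pi*R*C)
C = 27.9946 uF = 2.79946e-05 F
fc = 1 / (2*pi*132588.0*2.79946e-05)
   = 0.0428787 Hz

Step 2 — magnitude at f = 0.77 Hz:
|H(f)| = 1 / sqrt(1 + (f/fc)^2)
f/fc = 0.77 / 0.0428787 = 17.957634
|H| = 1 / sqrt(1 + 322.476619) = 0.0556005
|H|_dB = 20*log10(0.0556005) = -25.1 dB

fc = 0.0428787 Hz; |H(0.77 Hz)| = -25.1 dB


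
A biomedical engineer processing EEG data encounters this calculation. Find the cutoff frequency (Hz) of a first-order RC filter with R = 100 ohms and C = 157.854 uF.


Cutoff frequency of a first-order RC filter:
fc = 1 / (2 * pi * R * C)
C = 157.854 uF = 0.000157854 F
fc = 1 / (2 * pi * 100 * 0.000157854)
   = 1 / 0.099182593347953
   = 10.082414 Hz

10.082414 Hz


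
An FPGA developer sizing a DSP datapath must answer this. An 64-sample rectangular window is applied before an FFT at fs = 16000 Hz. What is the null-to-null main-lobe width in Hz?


Main lobe width for a rectangular window:
Width = 2 * fs / N
      = 2 * 16000 / 64
      = 32000 / 64
      = 500.0 Hz

500.0 Hz


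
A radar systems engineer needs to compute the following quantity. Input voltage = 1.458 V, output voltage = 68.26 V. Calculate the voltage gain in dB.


Voltage gain in dB:
G = 20 * log10(Vout / Vin)
  = 20 * log10(68.26 / 1.458)
  = 20 * log10(46.817558)
  = 20 * 1.670409
  = 33.41 dB

33.41 dB


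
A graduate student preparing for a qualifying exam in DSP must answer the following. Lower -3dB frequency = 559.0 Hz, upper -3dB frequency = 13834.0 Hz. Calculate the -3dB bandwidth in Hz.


Bandwidth is the difference of -3dB frequencies:
BW = f_high - f_low
   = 13834.0 - 559.0
   = 13275.0 Hz

13275.0 Hz


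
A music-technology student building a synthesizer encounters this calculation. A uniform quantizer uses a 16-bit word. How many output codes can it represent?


Number of quantization levels = 2^N
= 2^16
= 65536

65536


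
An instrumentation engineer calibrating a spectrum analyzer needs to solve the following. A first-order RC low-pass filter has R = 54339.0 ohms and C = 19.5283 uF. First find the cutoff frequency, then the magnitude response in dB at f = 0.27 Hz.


Step 1 — cutoff frequency:
fc = 1 / (2*pi*R*C)
C = 19.5283 uF = 1.95283e-05 F
fc = 1 / (2*pi*54339.0*1.95283e-05)
   = 0.149984 Hz

Step 2 — magnitude at f = 0.27 Hz:
|H(f)| = 1 / sqrt(1 + (f/fc)^2)
f/fc = 0.27 / 0.149984 = 1.800192
|H| = 1 / sqrt(1 + 3.240691) = 0.4856034
|H|_dB = 20*log10(0.4856034) = -6.27 dB

fc = 0.149984 Hz; |H(0.27 Hz)| = -6.27 dB


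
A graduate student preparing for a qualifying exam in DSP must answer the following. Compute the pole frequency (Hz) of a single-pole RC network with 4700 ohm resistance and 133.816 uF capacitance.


Cutoff frequency of a first-order RC filter:
fc = 1 / (2 * pi * R * C)
C = 133.816 uF = 0.000133816 F
fc = 1 / (2 * pi * 4700 * 0.000133816)
   = 1 / 3.9517164078081
   = 0.253055 Hz

0.253055 Hz


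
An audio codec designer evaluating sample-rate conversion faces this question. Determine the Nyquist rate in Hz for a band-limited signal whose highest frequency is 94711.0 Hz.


The Nyquist rate is twice the maximum frequency component.
fs_min = 2 * fmax
      = 2 * 94711.0
      = 189422.0 Hz

189422.0


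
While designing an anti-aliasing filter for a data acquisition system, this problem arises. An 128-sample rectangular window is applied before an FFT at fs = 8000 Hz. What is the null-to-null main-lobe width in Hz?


Main lobe width for a rectangular window:
Width = 2 * fs / N
      = 2 * 8000 / 128
      = 16000 / 128
      = 125.0 Hz

125.0 Hz


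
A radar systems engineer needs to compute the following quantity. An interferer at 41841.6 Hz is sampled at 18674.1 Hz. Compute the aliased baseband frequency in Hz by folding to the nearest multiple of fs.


Compute the nearest integer multiple of fs to the signal:
n = round(41841.6 / 18674.1) = 2
f_alias = |41841.6 - 2 * 18674.1|
        = |41841.6 - 37348.2|
        = 4493.4 Hz

4493.4


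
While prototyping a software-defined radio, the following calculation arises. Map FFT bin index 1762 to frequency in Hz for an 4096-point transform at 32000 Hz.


Frequency of DFT bin k:
f_k = k * fs / N
    = 1762 * 32000 / 4096
    = 56384000 / 4096
    = 13765.625 Hz

13765.625 Hz


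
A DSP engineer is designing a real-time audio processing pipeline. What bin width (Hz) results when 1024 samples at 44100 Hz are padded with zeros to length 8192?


Frequency resolution after zero-padding:
N_padded = 1024 * 8 = 8192
df = fs / N_padded
   = 44100 / 8192
   = 5.3833 Hz

5.3833 Hz


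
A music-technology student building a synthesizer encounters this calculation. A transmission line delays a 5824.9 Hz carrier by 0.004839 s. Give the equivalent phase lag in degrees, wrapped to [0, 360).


Phase shift from frequency and time delay:
phi = 360 * f * t_delay
    = 360 * 5824.9 * 0.004839
    = 10147.21 degrees
    mod 360 = 67.21 degrees

67.21 degrees


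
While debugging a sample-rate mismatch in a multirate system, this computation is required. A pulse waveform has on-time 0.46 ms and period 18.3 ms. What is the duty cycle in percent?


Duty cycle as a percentage:
DC = (t_on / T) * 100
   = (0.46 / 18.3) * 100
   = 0.025137 * 100
   = 2.51 %

2.51 %


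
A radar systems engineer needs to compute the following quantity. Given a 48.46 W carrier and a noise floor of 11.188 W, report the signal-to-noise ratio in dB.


SNR in decibels:
SNR = 10 * log10(Ps / Pn)
    = 10 * log10(48.46 / 11.188)
    = 10 * log10(4.3314)
    = 10 * 0.6366
    = 6.37 dB

6.37 dB


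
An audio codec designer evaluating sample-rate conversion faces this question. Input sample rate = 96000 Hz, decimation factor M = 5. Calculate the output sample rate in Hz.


Decimation reduces the sample rate:
fs_out = fs_in / M
       = 96000 / 5
       = 19200.0 Hz

19200.0 Hz


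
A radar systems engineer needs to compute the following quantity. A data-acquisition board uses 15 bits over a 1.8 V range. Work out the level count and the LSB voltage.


Step 1 — number of quantization levels:
L = 2^N = 2^15 = 32768

Step 2 — LSB step size:
delta = Vfs / L
      = 1.8 / 32768
      = 5.493e-05 V

Levels = 32768; step size = 5.493e-05 V
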